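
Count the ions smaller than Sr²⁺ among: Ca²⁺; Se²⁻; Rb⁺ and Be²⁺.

2

First list Z and electron count for each: Be²⁺ (Z=4, 2 e⁻), Ca²⁺ (Z=20, 18 e⁻), Sr²⁺ (Z=38, 36 e⁻), Rb⁺ (Z=37, 36 e⁻), Se²⁻ (Z=34, 36 e⁻). Be²⁺ < Ca²⁺ (same group, 2 shells fewer); Ca²⁺ < Sr²⁺ (same group, 1 shell fewer); Sr²⁺ < Rb⁺ (isoelectronic, higher Z=38 is smaller); Rb⁺ < Se²⁻ (both 36 e⁻, Z=37>34).
Placing each against Sr²⁺: smaller — Be²⁺, Ca²⁺; larger — Rb⁺, Se²⁻. So 2 are smaller.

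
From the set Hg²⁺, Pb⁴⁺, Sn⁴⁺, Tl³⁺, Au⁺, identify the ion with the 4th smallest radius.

Sn⁴⁺: 46 e⁻, Z=50, Pb⁴⁺: 78 e⁻, Z=82, Tl³⁺: 78 e⁻, Z=81, Hg²⁺: 78 e⁻, Z=80, Au⁺: 78 e⁻, Z=79. Sn⁴⁺ < Pb⁴⁺ (same group, period 5 vs 6); Pb⁴⁺ < Tl³⁺ (both 78 e⁻, Z=82>81); Tl³⁺ < Hg²⁺ (both 78 e⁻, Z=81>80); Hg²⁺ < Au⁺ (both 78 e⁻, Z=80>79).
Full ascending order: Sn⁴⁺ < Pb⁴⁺ < Tl³⁺ < Hg²⁺ < Au⁺. Counting from the smallest, position 4 is Hg²⁺.

Hg²⁺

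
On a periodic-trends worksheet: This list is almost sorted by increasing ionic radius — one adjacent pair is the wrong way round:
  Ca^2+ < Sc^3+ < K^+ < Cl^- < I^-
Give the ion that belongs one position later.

Ca^2+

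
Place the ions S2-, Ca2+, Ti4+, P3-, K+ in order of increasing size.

Ti4+ < Ca2+ < K+ < S2- < P3-

Isoelectronic series (18 e⁻ each). Size is set by nuclear charge: more protons means a smaller ion. Ti4+ (Z=22), Ca2+ (Z=20), K+ (Z=19), S2- (Z=16), P3- (Z=15).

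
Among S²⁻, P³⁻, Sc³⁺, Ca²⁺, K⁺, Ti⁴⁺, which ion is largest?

All of these have 18 electrons (isoelectronic). With the same electron cloud, the ion with the most protons pulls it in tightest. Nuclear charges: Ti⁴⁺ (Z=22), Sc³⁺ (Z=21), Ca²⁺ (Z=20), K⁺ (Z=19), S²⁻ (Z=16), P³⁻ (Z=15). Highest Z is smallest.

P³⁻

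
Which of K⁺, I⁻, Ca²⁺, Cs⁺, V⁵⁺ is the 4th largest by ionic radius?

Ca²⁺

Electron counts and nuclear charges: V⁵⁺: 18 e⁻, Z=23, Ca²⁺: 18 e⁻, Z=20, K⁺: 18 e⁻, Z=19, Cs⁺: 54 e⁻, Z=55, I⁻: 54 e⁻, Z=53. V⁵⁺ < Ca²⁺ (both 18 e⁻, Z=23>20); Ca²⁺ < K⁺ (isoelectronic, higher Z=20 is smaller); K⁺ < Cs⁺ (same group, 2 shells fewer); Cs⁺ < I⁻ (isoelectronic, higher Z=55 is smaller).
That gives V⁵⁺ < Ca²⁺ < K⁺ < Cs⁺ < I⁻. From the largest end, number 4 is Ca²⁺.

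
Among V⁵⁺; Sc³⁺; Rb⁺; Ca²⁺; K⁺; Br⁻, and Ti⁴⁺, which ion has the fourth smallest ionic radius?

Ca²⁺

Work out protons and electrons: V⁵⁺ (Z=23, 18 e⁻), Ti⁴⁺ (Z=22, 18 e⁻), Sc³⁺ (Z=21, 18 e⁻), Ca²⁺ (Z=20, 18 e⁻), K⁺ (Z=19, 18 e⁻), Rb⁺ (Z=37, 36 e⁻), Br⁻ (Z=35, 36 e⁻). V⁵⁺ < Ti⁴⁺ (both 18 e⁻, Z=23>22); Ti⁴⁺ < Sc³⁺ (both 18 e⁻, Z=22>21); Sc³⁺ < Ca²⁺ (isoelectronic, higher Z=21 is smaller); Ca²⁺ < K⁺ (both 18 e⁻, Z=20>19); K⁺ < Rb⁺ (same group, period 4 vs 5); Rb⁺ < Br⁻ (isoelectronic, higher Z=37 is smaller).
So the order is V⁵⁺ < Ti⁴⁺ < Sc³⁺ < Ca²⁺ < K⁺ < Rb⁺ < Br⁻; the 4th-smallest ion is Ca²⁺.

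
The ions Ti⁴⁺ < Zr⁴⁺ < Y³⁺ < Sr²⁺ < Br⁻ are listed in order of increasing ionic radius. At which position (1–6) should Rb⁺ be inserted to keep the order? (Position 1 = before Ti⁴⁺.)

5

Ti⁴⁺ has 18 e⁻ (Z=22), Zr⁴⁺ has 36 e⁻ (Z=40), Y³⁺ has 36 e⁻ (Z=39), Sr²⁺ has 36 e⁻ (Z=38), Rb⁺ has 36 e⁻ (Z=37), Br⁻ has 36 e⁻ (Z=35). Ti⁴⁺ < Zr⁴⁺ (same group, 1 shell fewer); Zr⁴⁺ < Y³⁺ (both 36 e⁻, Z=40>39); Y³⁺ < Sr²⁺ (isoelectronic, higher Z=39 is smaller); Sr²⁺ < Rb⁺ (isoelectronic, higher Z=38 is smaller); Rb⁺ < Br⁻ (isoelectronic, higher Z=37 is smaller).
With Rb⁺ included the full order is Ti⁴⁺ < Zr⁴⁺ < Y³⁺ < Sr²⁺ < Rb⁺ < Br⁻, so it takes position 5.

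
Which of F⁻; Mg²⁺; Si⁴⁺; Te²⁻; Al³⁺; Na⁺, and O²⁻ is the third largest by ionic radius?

First list Z and electron count for each: Si⁴⁺ has 10 e⁻ (Z=14), Al³⁺ has 10 e⁻ (Z=13), Mg²⁺ has 10 e⁻ (Z=12), Na⁺ has 10 e⁻ (Z=11), F⁻ has 10 e⁻ (Z=9), O²⁻ has 10 e⁻ (Z=8), Te²⁻ has 54 e⁻ (Z=52). Si⁴⁺ < Al³⁺ (isoelectronic, higher Z=14 is smaller); Al³⁺ < Mg²⁺ (isoelectronic, higher Z=13 is smaller); Mg²⁺ < Na⁺ (both 10 e⁻, Z=12>11); Na⁺ < F⁻ (both 10 e⁻, Z=11>9); F⁻ < O²⁻ (both 10 e⁻, Z=9>8); O²⁻ < Te²⁻ (same group, period 2 vs 5).
Full ascending order: Si⁴⁺ < Al³⁺ < Mg²⁺ < Na⁺ < F⁻ < O²⁻ < Te²⁻. Counting from the largest, position 3 is F⁻.

F⁻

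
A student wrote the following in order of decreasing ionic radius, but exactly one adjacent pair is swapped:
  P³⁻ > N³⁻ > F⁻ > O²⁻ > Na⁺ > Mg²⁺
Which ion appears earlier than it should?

F⁻

The pair F⁻, O²⁻ is the wrong way round — F⁻ and O²⁻ share 10 electrons; the higher nuclear charge on F (Z=9) contracts it more, so F⁻ < O²⁻. All other adjacent pairs agree with periodic trends, so F⁻ is the misplaced ion.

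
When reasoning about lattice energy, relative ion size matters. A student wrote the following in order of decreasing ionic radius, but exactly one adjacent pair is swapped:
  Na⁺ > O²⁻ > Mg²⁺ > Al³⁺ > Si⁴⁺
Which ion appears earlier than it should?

Compare adjacent ions: both have 10 electrons but Z(Na)=11 > Z(O)=8, so Na⁺ should be the smaller of the two — yet in this decreasing list Na⁺ sits before O²⁻. Nothing else is reversed, so Na⁺ should move one place to the right.

Na⁺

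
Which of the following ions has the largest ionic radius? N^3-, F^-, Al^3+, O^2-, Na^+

N^3-

Each ion has 10 electrons. The ranking follows nuclear charge in reverse — greater Z gives a smaller radius. Al^3+ (Z=13), Na^+ (Z=11), F^- (Z=9), O^2- (Z=8), N^3- (Z=7).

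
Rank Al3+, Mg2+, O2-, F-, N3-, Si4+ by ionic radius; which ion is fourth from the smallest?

Isoelectronic series (10 e⁻ each). Size is set by nuclear charge: more protons means a smaller ion. Si4+ (Z=14), Al3+ (Z=13), Mg2+ (Z=12), F- (Z=9), O2- (Z=8), N3- (Z=7).
That gives Si4+ < Al3+ < Mg2+ < F- < O2- < N3-. From the smallest end, number 4 is F-.

F-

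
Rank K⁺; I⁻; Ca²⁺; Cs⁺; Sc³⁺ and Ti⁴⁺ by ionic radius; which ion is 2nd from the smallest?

Sc³⁺

Ti⁴⁺ (Z=22, 18 e⁻), Sc³⁺ (Z=21, 18 e⁻), Ca²⁺ (Z=20, 18 e⁻), K⁺ (Z=19, 18 e⁻), Cs⁺ (Z=55, 54 e⁻), I⁻ (Z=53, 54 e⁻). Ti⁴⁺ < Sc³⁺ (isoelectronic, higher Z=22 is smaller); Sc³⁺ < Ca²⁺ (both 18 e⁻, Z=21>20); Ca²⁺ < K⁺ (both 18 e⁻, Z=20>19); K⁺ < Cs⁺ (same group, 2 shells fewer); Cs⁺ < I⁻ (both 54 e⁻, Z=55>53).
So the order is Ti⁴⁺ < Sc³⁺ < Ca²⁺ < K⁺ < Cs⁺ < I⁻; the 2nd-smallest ion is Sc³⁺.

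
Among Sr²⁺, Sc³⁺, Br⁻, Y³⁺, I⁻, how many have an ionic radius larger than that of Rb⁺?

2

Work out protons and electrons: Sc³⁺ has 18 e⁻ (Z=21), Y³⁺ has 36 e⁻ (Z=39), Sr²⁺ has 36 e⁻ (Z=38), Rb⁺ has 36 e⁻ (Z=37), Br⁻ has 36 e⁻ (Z=35), I⁻ has 54 e⁻ (Z=53). Sc³⁺ < Y³⁺ (same group, 1 shell fewer); Y³⁺ < Sr²⁺ (both 36 e⁻, Z=39>38); Sr²⁺ < Rb⁺ (both 36 e⁻, Z=38>37); Rb⁺ < Br⁻ (both 36 e⁻, Z=37>35); Br⁻ < I⁻ (same group, 1 shell fewer).
Overall: Sc³⁺ < Y³⁺ < Sr²⁺ < Rb⁺ < Br⁻ < I⁻. Rb⁺ has 3 below it and 2 above. So 2 are larger.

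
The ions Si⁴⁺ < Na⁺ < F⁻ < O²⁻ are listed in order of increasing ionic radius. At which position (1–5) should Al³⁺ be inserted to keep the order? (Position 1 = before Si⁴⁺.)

Isoelectronic series (10 e⁻ each). Size is set by nuclear charge: more protons means a smaller ion. Si⁴⁺ (Z=14), Al³⁺ (Z=13), Na⁺ (Z=11), F⁻ (Z=9), O²⁻ (Z=8).
Putting Al³⁺ in gives Si⁴⁺ < Al³⁺ < Na⁺ < F⁻ < O²⁻; it lands at slot 2.

2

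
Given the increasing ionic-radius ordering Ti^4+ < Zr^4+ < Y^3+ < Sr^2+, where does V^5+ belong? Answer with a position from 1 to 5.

Work out protons and electrons: V^5+ (Z=23, 18 e⁻), Ti^4+ (Z=22, 18 e⁻), Zr^4+ (Z=40, 36 e⁻), Y^3+ (Z=39, 36 e⁻), Sr^2+ (Z=38, 36 e⁻). V^5+ < Ti^4+ (both 18 e⁻, Z=23>22); Ti^4+ < Zr^4+ (same group, 1 shell fewer); Zr^4+ < Y^3+ (isoelectronic, higher Z=40 is smaller); Y^3+ < Sr^2+ (both 36 e⁻, Z=39>38).
With V^5+ included the full order is V^5+ < Ti^4+ < Zr^4+ < Y^3+ < Sr^2+, so it takes position 1.

1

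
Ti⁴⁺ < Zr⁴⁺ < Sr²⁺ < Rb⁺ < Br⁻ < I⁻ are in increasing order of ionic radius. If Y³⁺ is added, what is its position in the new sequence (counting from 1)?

3

Tabulating Z and e⁻: Ti⁴⁺: 18 e⁻, Z=22, Zr⁴⁺: 36 e⁻, Z=40, Y³⁺: 36 e⁻, Z=39, Sr²⁺: 36 e⁻, Z=38, Rb⁺: 36 e⁻, Z=37, Br⁻: 36 e⁻, Z=35, I⁻: 54 e⁻, Z=53. Ti⁴⁺ < Zr⁴⁺ (same group, 1 shell fewer); Zr⁴⁺ < Y³⁺ (isoelectronic, higher Z=40 is smaller); Y³⁺ < Sr²⁺ (isoelectronic, higher Z=39 is smaller); Sr²⁺ < Rb⁺ (both 36 e⁻, Z=38>37); Rb⁺ < Br⁻ (both 36 e⁻, Z=37>35); Br⁻ < I⁻ (same group, 1 shell fewer).
The complete sequence is Ti⁴⁺ < Zr⁴⁺ < Y³⁺ < Sr²⁺ < Rb⁺ < Br⁻ < I⁻. Y³⁺ sits at position 3.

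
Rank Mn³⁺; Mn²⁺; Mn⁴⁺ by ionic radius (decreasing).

These are all Mn ions. Removing more electrons (higher positive charge) pulls the remaining electrons in closer, so Mn⁴⁺ is smallest and Mn²⁺ is largest.

Mn²⁺ > Mn³⁺ > Mn⁴⁺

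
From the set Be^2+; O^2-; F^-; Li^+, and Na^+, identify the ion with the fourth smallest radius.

Tabulating Z and e⁻: Be^2+ has 2 e⁻ (Z=4), Li^+ has 2 e⁻ (Z=3), Na^+ has 10 e⁻ (Z=11), F^- has 10 e⁻ (Z=9), O^2- has 10 e⁻ (Z=8). Be^2+ < Li^+ (both 2 e⁻, Z=4>3); Li^+ < Na^+ (same group, period 2 vs 3); Na^+ < F^- (both 10 e⁻, Z=11>9); F^- < O^2- (isoelectronic, higher Z=9 is smaller).
So the order is Be^2+ < Li^+ < Na^+ < F^- < O^2-; the 4th-smallest ion is F^-.

F^-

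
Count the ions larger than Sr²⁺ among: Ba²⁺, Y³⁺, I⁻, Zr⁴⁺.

2

Work out protons and electrons: Zr⁴⁺: 36 e⁻, Z=40, Y³⁺: 36 e⁻, Z=39, Sr²⁺: 36 e⁻, Z=38, Ba²⁺: 54 e⁻, Z=56, I⁻: 54 e⁻, Z=53. Zr⁴⁺ < Y³⁺ (both 36 e⁻, Z=40>39); Y³⁺ < Sr²⁺ (isoelectronic, higher Z=39 is smaller); Sr²⁺ < Ba²⁺ (same group, period 5 vs 6); Ba²⁺ < I⁻ (both 54 e⁻, Z=56>53).
Overall: Zr⁴⁺ < Y³⁺ < Sr²⁺ < Ba²⁺ < I⁻. Sr²⁺ has 2 below it and 2 above. So 2 are larger.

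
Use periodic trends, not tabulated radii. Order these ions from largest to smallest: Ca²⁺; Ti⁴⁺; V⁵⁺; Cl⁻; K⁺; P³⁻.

P³⁻ > Cl⁻ > K⁺ > Ca²⁺ > Ti⁴⁺ > V⁵⁺

Isoelectronic series (18 e⁻ each). Size is set by nuclear charge: more protons means a smaller ion. V⁵⁺ (Z=23), Ti⁴⁺ (Z=22), Ca²⁺ (Z=20), K⁺ (Z=19), Cl⁻ (Z=17), P³⁻ (Z=15).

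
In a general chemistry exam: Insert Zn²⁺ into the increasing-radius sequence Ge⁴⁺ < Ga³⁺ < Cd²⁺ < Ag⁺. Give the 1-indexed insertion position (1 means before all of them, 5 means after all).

Tabulating Z and e⁻: Ge⁴⁺ (Z=32, 28 e⁻), Ga³⁺ (Z=31, 28 e⁻), Zn²⁺ (Z=30, 28 e⁻), Cd²⁺ (Z=48, 46 e⁻), Ag⁺ (Z=47, 46 e⁻). Ge⁴⁺ < Ga³⁺ (isoelectronic, higher Z=32 is smaller); Ga³⁺ < Zn²⁺ (isoelectronic, higher Z=31 is smaller); Zn²⁺ < Cd²⁺ (same group, period 4 vs 5); Cd²⁺ < Ag⁺ (isoelectronic, higher Z=48 is smaller).
Putting Zn²⁺ in gives Ge⁴⁺ < Ga³⁺ < Zn²⁺ < Cd²⁺ < Ag⁺; it lands at slot 3.

3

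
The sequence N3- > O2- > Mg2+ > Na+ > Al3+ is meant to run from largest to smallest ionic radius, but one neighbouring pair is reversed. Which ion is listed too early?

Mg2+

Check each adjacent pair. Mg2+ and Na+ are reversed: both have 10 electrons but Z(Mg)=12 > Z(Na)=11, so Mg2+ should be the smaller of the two. No other neighbouring pair contradicts the periodic trends, so Mg2+ is the ion listed too early.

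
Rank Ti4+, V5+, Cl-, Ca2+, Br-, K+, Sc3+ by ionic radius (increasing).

V5+ < Ti4+ < Sc3+ < Ca2+ < K+ < Cl- < Br-

V5+ (Z=23, 18 e⁻), Ti4+ (Z=22, 18 e⁻), Sc3+ (Z=21, 18 e⁻), Ca2+ (Z=20, 18 e⁻), K+ (Z=19, 18 e⁻), Cl- (Z=17, 18 e⁻), Br- (Z=35, 36 e⁻). V5+ < Ti4+ (isoelectronic, higher Z=23 is smaller); Ti4+ < Sc3+ (both 18 e⁻, Z=22>21); Sc3+ < Ca2+ (isoelectronic, higher Z=21 is smaller); Ca2+ < K+ (isoelectronic, higher Z=20 is smaller); K+ < Cl- (isoelectronic, higher Z=19 is smaller); Cl- < Br- (same group, 1 shell fewer).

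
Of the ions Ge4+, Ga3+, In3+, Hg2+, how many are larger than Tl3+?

Tabulating Z and e⁻: Ge4+ (Z=32, 28 e⁻), Ga3+ (Z=31, 28 e⁻), In3+ (Z=49, 46 e⁻), Tl3+ (Z=81, 78 e⁻), Hg2+ (Z=80, 78 e⁻). Ge4+ < Ga3+ (isoelectronic, higher Z=32 is smaller); Ga3+ < In3+ (same group, 1 shell fewer); In3+ < Tl3+ (same group, period 5 vs 6); Tl3+ < Hg2+ (isoelectronic, higher Z=81 is smaller).
Relative to Tl3+, the ions that are larger are Hg2+. Count: 1.

1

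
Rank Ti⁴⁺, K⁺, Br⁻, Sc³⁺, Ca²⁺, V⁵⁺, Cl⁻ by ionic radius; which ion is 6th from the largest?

V⁵⁺: 18 e⁻, Z=23, Ti⁴⁺: 18 e⁻, Z=22, Sc³⁺: 18 e⁻, Z=21, Ca²⁺: 18 e⁻, Z=20, K⁺: 18 e⁻, Z=19, Cl⁻: 18 e⁻, Z=17, Br⁻: 36 e⁻, Z=35. V⁵⁺ < Ti⁴⁺ (both 18 e⁻, Z=23>22); Ti⁴⁺ < Sc³⁺ (both 18 e⁻, Z=22>21); Sc³⁺ < Ca²⁺ (both 18 e⁻, Z=21>20); Ca²⁺ < K⁺ (isoelectronic, higher Z=20 is smaller); K⁺ < Cl⁻ (isoelectronic, higher Z=19 is smaller); Cl⁻ < Br⁻ (same group, 1 shell fewer).
So the order is V⁵⁺ < Ti⁴⁺ < Sc³⁺ < Ca²⁺ < K⁺ < Cl⁻ < Br⁻; the 6th-largest ion is Ti⁴⁺.

Ti⁴⁺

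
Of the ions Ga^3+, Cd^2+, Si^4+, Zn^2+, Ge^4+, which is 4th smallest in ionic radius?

First list Z and electron count for each: Si^4+ (Z=14, 10 e⁻), Ge^4+ (Z=32, 28 e⁻), Ga^3+ (Z=31, 28 e⁻), Zn^2+ (Z=30, 28 e⁻), Cd^2+ (Z=48, 46 e⁻). Si^4+ < Ge^4+ (same group, 1 shell fewer); Ge^4+ < Ga^3+ (isoelectronic, higher Z=32 is smaller); Ga^3+ < Zn^2+ (isoelectronic, higher Z=31 is smaller); Zn^2+ < Cd^2+ (same group, 1 shell fewer).
So the order is Si^4+ < Ge^4+ < Ga^3+ < Zn^2+ < Cd^2+; the 4th-smallest ion is Zn^2+.

Zn^2+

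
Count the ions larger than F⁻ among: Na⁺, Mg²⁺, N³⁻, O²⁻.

2

These species are isoelectronic with 10 electrons. The only difference is the number of protons: Mg²⁺ (Z=12), Na⁺ (Z=11), F⁻ (Z=9), O²⁻ (Z=8), N³⁻ (Z=7). The strongest nuclear pull (Mg²⁺) gives the smallest ion.
Placing each against F⁻: smaller — Mg²⁺, Na⁺; larger — O²⁻, N³⁻. Count: 2.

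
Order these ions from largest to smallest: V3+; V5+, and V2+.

V2+ > V3+ > V5+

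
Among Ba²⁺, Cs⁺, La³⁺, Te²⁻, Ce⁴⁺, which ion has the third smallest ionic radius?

Ba²⁺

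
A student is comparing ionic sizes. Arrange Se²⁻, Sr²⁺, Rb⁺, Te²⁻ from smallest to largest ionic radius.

Sr²⁺ < Rb⁺ < Se²⁻ < Te²⁻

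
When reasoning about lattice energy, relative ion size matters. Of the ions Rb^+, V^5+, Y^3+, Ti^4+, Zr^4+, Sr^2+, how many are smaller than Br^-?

First list Z and electron count for each: V^5+ (Z=23, 18 e⁻), Ti^4+ (Z=22, 18 e⁻), Zr^4+ (Z=40, 36 e⁻), Y^3+ (Z=39, 36 e⁻), Sr^2+ (Z=38, 36 e⁻), Rb^+ (Z=37, 36 e⁻), Br^- (Z=35, 36 e⁻). V^5+ < Ti^4+ (isoelectronic, higher Z=23 is smaller); Ti^4+ < Zr^4+ (same group, 1 shell fewer); Zr^4+ < Y^3+ (both 36 e⁻, Z=40>39); Y^3+ < Sr^2+ (both 36 e⁻, Z=39>38); Sr^2+ < Rb^+ (isoelectronic, higher Z=38 is smaller); Rb^+ < Br^- (both 36 e⁻, Z=37>35).
Placing each against Br^-: smaller — V^5+, Ti^4+, Zr^4+, Y^3+, Sr^2+, Rb^+; larger — none. Count: 6.

6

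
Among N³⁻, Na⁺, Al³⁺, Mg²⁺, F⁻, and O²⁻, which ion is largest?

These species are isoelectronic with 10 electrons. The only difference is the number of protons: Al³⁺ (Z=13), Mg²⁺ (Z=12), Na⁺ (Z=11), F⁻ (Z=9), O²⁻ (Z=8), N³⁻ (Z=7). The strongest nuclear pull (Al³⁺) gives the smallest ion.

N³⁻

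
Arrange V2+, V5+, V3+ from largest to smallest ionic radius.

For a single element, ionic radius drops as positive charge rises — V5+ < V2+.

V2+ > V3+ > V5+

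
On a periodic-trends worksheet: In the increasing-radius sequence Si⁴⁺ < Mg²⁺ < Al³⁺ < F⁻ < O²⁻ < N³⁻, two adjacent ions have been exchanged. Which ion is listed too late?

The pair Mg²⁺, Al³⁺ is the wrong way round — both have 10 electrons but Z(Al)=13 > Z(Mg)=12, so Al³⁺ should be the smaller of the two. All other adjacent pairs agree with periodic trends, so Al³⁺ is the misplaced ion.

Al³⁺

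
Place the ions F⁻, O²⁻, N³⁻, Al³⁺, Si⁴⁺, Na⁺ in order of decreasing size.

N³⁻ > O²⁻ > F⁻ > Na⁺ > Al³⁺ > Si⁴⁺

These species are isoelectronic with 10 electrons. The only difference is the number of protons: Si⁴⁺ (Z=14), Al³⁺ (Z=13), Na⁺ (Z=11), F⁻ (Z=9), O²⁻ (Z=8), N³⁻ (Z=7). The strongest nuclear pull (Si⁴⁺) gives the smallest ion.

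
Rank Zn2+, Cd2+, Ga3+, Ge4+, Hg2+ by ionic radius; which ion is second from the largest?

Cd2+

Ge4+ has 28 e⁻ (Z=32), Ga3+ has 28 e⁻ (Z=31), Zn2+ has 28 e⁻ (Z=30), Cd2+ has 46 e⁻ (Z=48), Hg2+ has 78 e⁻ (Z=80). Ge4+ < Ga3+ (isoelectronic, higher Z=32 is smaller); Ga3+ < Zn2+ (both 28 e⁻, Z=31>30); Zn2+ < Cd2+ (same group, period 4 vs 5); Cd2+ < Hg2+ (same group, period 5 vs 6).
Full ascending order: Ge4+ < Ga3+ < Zn2+ < Cd2+ < Hg2+. Counting from the largest, position 2 is Cd2+.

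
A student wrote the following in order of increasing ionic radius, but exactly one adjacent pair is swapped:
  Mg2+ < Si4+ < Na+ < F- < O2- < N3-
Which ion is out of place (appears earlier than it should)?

Mg2+

Scanning neighbour by neighbour, only Mg2+/Si4+ violates a trend: both have 10 electrons but Z(Si)=14 > Z(Mg)=12, so Si4+ should be the smaller of the two. That makes Mg2+ the one sitting a position early relative to where it belongs.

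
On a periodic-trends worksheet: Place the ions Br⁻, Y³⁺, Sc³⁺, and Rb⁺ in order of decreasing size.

Electron counts and nuclear charges: Sc³⁺: 18 e⁻, Z=21, Y³⁺: 36 e⁻, Z=39, Rb⁺: 36 e⁻, Z=37, Br⁻: 36 e⁻, Z=35. Sc³⁺ < Y³⁺ (same group, 1 shell fewer); Y³⁺ < Rb⁺ (both 36 e⁻, Z=39>37); Rb⁺ < Br⁻ (isoelectronic, higher Z=37 is smaller).

Br⁻ > Rb⁺ > Y³⁺ > Sc³⁺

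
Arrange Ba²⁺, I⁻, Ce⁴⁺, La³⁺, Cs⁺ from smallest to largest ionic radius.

Each ion has 54 electrons. The ranking follows nuclear charge in reverse — greater Z gives a smaller radius. Ce⁴⁺ (Z=58), La³⁺ (Z=57), Ba²⁺ (Z=56), Cs⁺ (Z=55), I⁻ (Z=53).

Ce⁴⁺ < La³⁺ < Ba²⁺ < Cs⁺ < I⁻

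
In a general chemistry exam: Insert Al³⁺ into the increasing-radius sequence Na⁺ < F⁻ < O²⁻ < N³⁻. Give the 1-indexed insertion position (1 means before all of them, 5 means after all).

1

Each ion has 10 electrons. The ranking follows nuclear charge in reverse — greater Z gives a smaller radius. Al³⁺ (Z=13), Na⁺ (Z=11), F⁻ (Z=9), O²⁻ (Z=8), N³⁻ (Z=7).
Putting Al³⁺ in gives Al³⁺ < Na⁺ < F⁻ < O²⁻ < N³⁻; it lands at slot 1.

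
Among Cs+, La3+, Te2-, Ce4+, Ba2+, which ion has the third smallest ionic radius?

All of these have 54 electrons (isoelectronic). With the same electron cloud, the ion with the most protons pulls it in tightest. Nuclear charges: Ce4+ (Z=58), La3+ (Z=57), Ba2+ (Z=56), Cs+ (Z=55), Te2- (Z=52). Highest Z is smallest.
Ordering: Ce4+ < La3+ < Ba2+ < Cs+ < Te2-. The third smallest is Ba2+.

Ba2+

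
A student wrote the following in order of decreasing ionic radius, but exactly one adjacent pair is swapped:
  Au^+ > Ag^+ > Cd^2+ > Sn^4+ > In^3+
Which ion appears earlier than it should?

Sn^4+

The pair Sn^4+, In^3+ is the wrong way round — Sn^4+ and In^3+ share 46 electrons; the higher nuclear charge on Sn (Z=50) contracts it more, so Sn^4+ < In^3+. All other adjacent pairs agree with periodic trends, so Sn^4+ is the misplaced ion.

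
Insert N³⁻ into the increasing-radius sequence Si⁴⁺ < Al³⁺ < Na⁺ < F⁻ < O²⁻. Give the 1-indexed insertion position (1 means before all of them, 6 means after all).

6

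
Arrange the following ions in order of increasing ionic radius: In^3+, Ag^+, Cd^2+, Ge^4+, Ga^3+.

First list Z and electron count for each: Ge^4+ (Z=32, 28 e⁻), Ga^3+ (Z=31, 28 e⁻), In^3+ (Z=49, 46 e⁻), Cd^2+ (Z=48, 46 e⁻), Ag^+ (Z=47, 46 e⁻). Ge^4+ < Ga^3+ (both 28 e⁻, Z=32>31); Ga^3+ < In^3+ (same group, period 4 vs 5); In^3+ < Cd^2+ (isoelectronic, higher Z=49 is smaller); Cd^2+ < Ag^+ (both 46 e⁻, Z=48>47).

Ge^4+ < Ga^3+ < In^3+ < Cd^2+ < Ag^+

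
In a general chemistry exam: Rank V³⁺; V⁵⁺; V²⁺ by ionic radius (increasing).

V⁵⁺ < V³⁺ < V²⁺

Same element, different charge: the more highly charged cation has fewer electrons and a greater effective nuclear charge per electron, making V⁵⁺ the smallest.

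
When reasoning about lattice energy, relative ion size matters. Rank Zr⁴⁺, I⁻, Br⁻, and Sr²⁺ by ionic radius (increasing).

Zr⁴⁺ < Sr²⁺ < Br⁻ < I⁻

Zr⁴⁺: 36 e⁻, Z=40, Sr²⁺: 36 e⁻, Z=38, Br⁻: 36 e⁻, Z=35, I⁻: 54 e⁻, Z=53. Zr⁴⁺ < Sr²⁺ (isoelectronic, higher Z=40 is smaller); Sr²⁺ < Br⁻ (both 36 e⁻, Z=38>35); Br⁻ < I⁻ (same group, 1 shell fewer).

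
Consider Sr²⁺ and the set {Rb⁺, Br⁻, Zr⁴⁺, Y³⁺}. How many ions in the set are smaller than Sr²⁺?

2

These species are isoelectronic with 36 electrons. The only difference is the number of protons: Zr⁴⁺ (Z=40), Y³⁺ (Z=39), Sr²⁺ (Z=38), Rb⁺ (Z=37), Br⁻ (Z=35). The strongest nuclear pull (Zr⁴⁺) gives the smallest ion.
Ordering all of them (including Sr²⁺) by radius gives Zr⁴⁺ < Y³⁺ < Sr²⁺ < Rb⁺ < Br⁻. Count: 2.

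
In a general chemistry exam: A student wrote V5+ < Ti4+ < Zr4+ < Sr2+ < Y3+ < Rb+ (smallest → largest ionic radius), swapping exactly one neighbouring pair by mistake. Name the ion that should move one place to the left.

Scanning neighbour by neighbour, only Sr2+/Y3+ violates a trend: Y3+ and Sr2+ share 36 electrons; the higher nuclear charge on Y (Z=39) contracts it more, so Y3+ < Sr2+. That makes Y3+ the one sitting a position late relative to where it belongs.

Y3+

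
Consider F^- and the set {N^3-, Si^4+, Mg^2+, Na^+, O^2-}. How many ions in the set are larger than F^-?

2

All of these have 10 electrons (isoelectronic). With the same electron cloud, the ion with the most protons pulls it in tightest. Nuclear charges: Si^4+ (Z=14), Mg^2+ (Z=12), Na^+ (Z=11), F^- (Z=9), O^2- (Z=8), N^3- (Z=7). Highest Z is smallest.
Overall: Si^4+ < Mg^2+ < Na^+ < F^- < O^2- < N^3-. F^- has 3 below it and 2 above. So 2 are larger.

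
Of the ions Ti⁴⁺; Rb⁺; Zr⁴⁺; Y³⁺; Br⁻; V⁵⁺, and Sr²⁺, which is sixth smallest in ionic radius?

Rb⁺

Work out protons and electrons: V⁵⁺ has 18 e⁻ (Z=23), Ti⁴⁺ has 18 e⁻ (Z=22), Zr⁴⁺ has 36 e⁻ (Z=40), Y³⁺ has 36 e⁻ (Z=39), Sr²⁺ has 36 e⁻ (Z=38), Rb⁺ has 36 e⁻ (Z=37), Br⁻ has 36 e⁻ (Z=35). V⁵⁺ < Ti⁴⁺ (isoelectronic, higher Z=23 is smaller); Ti⁴⁺ < Zr⁴⁺ (same group, period 4 vs 5); Zr⁴⁺ < Y³⁺ (both 36 e⁻, Z=40>39); Y³⁺ < Sr²⁺ (both 36 e⁻, Z=39>38); Sr²⁺ < Rb⁺ (both 36 e⁻, Z=38>37); Rb⁺ < Br⁻ (both 36 e⁻, Z=37>35).
Ordering: V⁵⁺ < Ti⁴⁺ < Zr⁴⁺ < Y³⁺ < Sr²⁺ < Rb⁺ < Br⁻. The sixth smallest is Rb⁺.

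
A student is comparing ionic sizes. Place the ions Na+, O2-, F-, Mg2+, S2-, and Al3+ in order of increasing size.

Al3+ < Mg2+ < Na+ < F- < O2- < S2-

Tabulating Z and e⁻: Al3+ (Z=13, 10 e⁻), Mg2+ (Z=12, 10 e⁻), Na+ (Z=11, 10 e⁻), F- (Z=9, 10 e⁻), O2- (Z=8, 10 e⁻), S2- (Z=16, 18 e⁻). Al3+ < Mg2+ (isoelectronic, higher Z=13 is smaller); Mg2+ < Na+ (both 10 e⁻, Z=12>11); Na+ < F- (isoelectronic, higher Z=11 is smaller); F- < O2- (isoelectronic, higher Z=9 is smaller); O2- < S2- (same group, period 2 vs 3).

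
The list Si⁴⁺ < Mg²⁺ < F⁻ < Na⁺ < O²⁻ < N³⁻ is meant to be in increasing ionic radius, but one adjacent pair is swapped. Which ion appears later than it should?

The pair F⁻, Na⁺ is the wrong way round — they are isoelectronic (10 e⁻) and Na has more protons than F (11 vs 9), making Na⁺ smaller. All other adjacent pairs agree with periodic trends, so Na⁺ is the misplaced ion.

Na⁺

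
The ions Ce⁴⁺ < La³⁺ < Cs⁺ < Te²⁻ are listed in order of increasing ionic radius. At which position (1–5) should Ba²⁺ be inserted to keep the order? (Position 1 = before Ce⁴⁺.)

3

All of these have 54 electrons (isoelectronic). With the same electron cloud, the ion with the most protons pulls it in tightest. Nuclear charges: Ce⁴⁺ (Z=58), La³⁺ (Z=57), Ba²⁺ (Z=56), Cs⁺ (Z=55), Te²⁻ (Z=52). Highest Z is smallest.
Putting Ba²⁺ in gives Ce⁴⁺ < La³⁺ < Ba²⁺ < Cs⁺ < Te²⁻; it lands at slot 3.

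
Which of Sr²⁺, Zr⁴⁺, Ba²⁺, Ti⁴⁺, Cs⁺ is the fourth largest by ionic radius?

Zr⁴⁺

Work out protons and electrons: Ti⁴⁺ has 18 e⁻ (Z=22), Zr⁴⁺ has 36 e⁻ (Z=40), Sr²⁺ has 36 e⁻ (Z=38), Ba²⁺ has 54 e⁻ (Z=56), Cs⁺ has 54 e⁻ (Z=55). Ti⁴⁺ < Zr⁴⁺ (same group, period 4 vs 5); Zr⁴⁺ < Sr²⁺ (both 36 e⁻, Z=40>38); Sr²⁺ < Ba²⁺ (same group, period 5 vs 6); Ba²⁺ < Cs⁺ (isoelectronic, higher Z=56 is smaller).
Full ascending order: Ti⁴⁺ < Zr⁴⁺ < Sr²⁺ < Ba²⁺ < Cs⁺. Counting from the largest, position 4 is Zr⁴⁺.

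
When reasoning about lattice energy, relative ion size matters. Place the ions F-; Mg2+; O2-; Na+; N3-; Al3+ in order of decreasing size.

N3- > O2- > F- > Na+ > Mg2+ > Al3+

These species are isoelectronic with 10 electrons. The only difference is the number of protons: Al3+ (Z=13), Mg2+ (Z=12), Na+ (Z=11), F- (Z=9), O2- (Z=8), N3- (Z=7). The strongest nuclear pull (Al3+) gives the smallest ion.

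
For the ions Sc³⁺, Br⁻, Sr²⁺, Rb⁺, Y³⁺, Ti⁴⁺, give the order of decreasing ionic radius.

Ti⁴⁺ has 18 e⁻ (Z=22), Sc³⁺ has 18 e⁻ (Z=21), Y³⁺ has 36 e⁻ (Z=39), Sr²⁺ has 36 e⁻ (Z=38), Rb⁺ has 36 e⁻ (Z=37), Br⁻ has 36 e⁻ (Z=35). Ti⁴⁺ < Sc³⁺ (both 18 e⁻, Z=22>21); Sc³⁺ < Y³⁺ (same group, period 4 vs 5); Y³⁺ < Sr²⁺ (isoelectronic, higher Z=39 is smaller); Sr²⁺ < Rb⁺ (both 36 e⁻, Z=38>37); Rb⁺ < Br⁻ (both 36 e⁻, Z=37>35).

Br⁻ > Rb⁺ > Sr²⁺ > Y³⁺ > Sc³⁺ > Ti⁴⁺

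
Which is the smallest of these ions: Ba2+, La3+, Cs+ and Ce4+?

Isoelectronic series (54 e⁻ each). Size is set by nuclear charge: more protons means a smaller ion. Ce4+ (Z=58), La3+ (Z=57), Ba2+ (Z=56), Cs+ (Z=55).

Ce4+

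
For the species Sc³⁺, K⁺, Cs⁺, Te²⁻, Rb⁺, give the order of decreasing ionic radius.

Te²⁻ > Cs⁺ > Rb⁺ > K⁺ > Sc³⁺

Sc³⁺ has 18 e⁻ (Z=21), K⁺ has 18 e⁻ (Z=19), Rb⁺ has 36 e⁻ (Z=37), Cs⁺ has 54 e⁻ (Z=55), Te²⁻ has 54 e⁻ (Z=52). Sc³⁺ < K⁺ (isoelectronic, higher Z=21 is smaller); K⁺ < Rb⁺ (same group, 1 shell fewer); Rb⁺ < Cs⁺ (same group, period 5 vs 6); Cs⁺ < Te²⁻ (both 54 e⁻, Z=55>52).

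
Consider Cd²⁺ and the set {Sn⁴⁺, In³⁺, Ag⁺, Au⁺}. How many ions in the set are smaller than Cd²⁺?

Work out protons and electrons: Sn⁴⁺ (Z=50, 46 e⁻), In³⁺ (Z=49, 46 e⁻), Cd²⁺ (Z=48, 46 e⁻), Ag⁺ (Z=47, 46 e⁻), Au⁺ (Z=79, 78 e⁻). Sn⁴⁺ < In³⁺ (both 46 e⁻, Z=50>49); In³⁺ < Cd²⁺ (both 46 e⁻, Z=49>48); Cd²⁺ < Ag⁺ (isoelectronic, higher Z=48 is smaller); Ag⁺ < Au⁺ (same group, 1 shell fewer).
Ordering all of them (including Cd²⁺) by radius gives Sn⁴⁺ < In³⁺ < Cd²⁺ < Ag⁺ < Au⁺. So 2 are smaller.

2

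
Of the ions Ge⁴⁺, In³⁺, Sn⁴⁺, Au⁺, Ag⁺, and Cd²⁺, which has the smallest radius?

Electron counts and nuclear charges: Ge⁴⁺ (Z=32, 28 e⁻), Sn⁴⁺ (Z=50, 46 e⁻), In³⁺ (Z=49, 46 e⁻), Cd²⁺ (Z=48, 46 e⁻), Ag⁺ (Z=47, 46 e⁻), Au⁺ (Z=79, 78 e⁻). Ge⁴⁺ < Sn⁴⁺ (same group, 1 shell fewer); Sn⁴⁺ < In³⁺ (both 46 e⁻, Z=50>49); In³⁺ < Cd²⁺ (both 46 e⁻, Z=49>48); Cd²⁺ < Ag⁺ (both 46 e⁻, Z=48>47); Ag⁺ < Au⁺ (same group, period 5 vs 6).

Ge⁴⁺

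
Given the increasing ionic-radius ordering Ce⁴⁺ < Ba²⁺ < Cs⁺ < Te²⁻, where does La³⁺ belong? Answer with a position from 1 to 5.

Isoelectronic series (54 e⁻ each). Size is set by nuclear charge: more protons means a smaller ion. Ce⁴⁺ (Z=58), La³⁺ (Z=57), Ba²⁺ (Z=56), Cs⁺ (Z=55), Te²⁻ (Z=52).
The complete sequence is Ce⁴⁺ < La³⁺ < Ba²⁺ < Cs⁺ < Te²⁻. La³⁺ sits at position 2.

2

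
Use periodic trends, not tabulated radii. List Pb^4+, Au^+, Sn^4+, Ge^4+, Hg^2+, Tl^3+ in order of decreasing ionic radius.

First list Z and electron count for each: Ge^4+ has 28 e⁻ (Z=32), Sn^4+ has 46 e⁻ (Z=50), Pb^4+ has 78 e⁻ (Z=82), Tl^3+ has 78 e⁻ (Z=81), Hg^2+ has 78 e⁻ (Z=80), Au^+ has 78 e⁻ (Z=79). Ge^4+ < Sn^4+ (same group, period 4 vs 5); Sn^4+ < Pb^4+ (same group, period 5 vs 6); Pb^4+ < Tl^3+ (both 78 e⁻, Z=82>81); Tl^3+ < Hg^2+ (isoelectronic, higher Z=81 is smaller); Hg^2+ < Au^+ (isoelectronic, higher Z=80 is smaller).

Au^+ > Hg^2+ > Tl^3+ > Pb^4+ > Sn^4+ > Ge^4+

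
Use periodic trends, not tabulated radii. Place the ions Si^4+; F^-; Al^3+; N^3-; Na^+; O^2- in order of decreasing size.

These species are isoelectronic with 10 electrons. The only difference is the number of protons: Si^4+ (Z=14), Al^3+ (Z=13), Na^+ (Z=11), F^- (Z=9), O^2- (Z=8), N^3- (Z=7). The strongest nuclear pull (Si^4+) gives the smallest ion.

N^3- > O^2- > F^- > Na^+ > Al^3+ > Si^4+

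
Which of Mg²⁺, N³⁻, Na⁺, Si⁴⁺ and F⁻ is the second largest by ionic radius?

F⁻

These species are isoelectronic with 10 electrons. The only difference is the number of protons: Si⁴⁺ (Z=14), Mg²⁺ (Z=12), Na⁺ (Z=11), F⁻ (Z=9), N³⁻ (Z=7). The strongest nuclear pull (Si⁴⁺) gives the smallest ion.
That gives Si⁴⁺ < Mg²⁺ < Na⁺ < F⁻ < N³⁻. From the largest end, number 2 is F⁻.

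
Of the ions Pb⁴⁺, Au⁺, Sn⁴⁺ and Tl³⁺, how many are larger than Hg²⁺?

1

Tabulating Z and e⁻: Sn⁴⁺ (Z=50, 46 e⁻), Pb⁴⁺ (Z=82, 78 e⁻), Tl³⁺ (Z=81, 78 e⁻), Hg²⁺ (Z=80, 78 e⁻), Au⁺ (Z=79, 78 e⁻). Sn⁴⁺ < Pb⁴⁺ (same group, period 5 vs 6); Pb⁴⁺ < Tl³⁺ (isoelectronic, higher Z=82 is smaller); Tl³⁺ < Hg²⁺ (isoelectronic, higher Z=81 is smaller); Hg²⁺ < Au⁺ (isoelectronic, higher Z=80 is smaller).
Placing each against Hg²⁺: smaller — Sn⁴⁺, Pb⁴⁺, Tl³⁺; larger — Au⁺. That's 1.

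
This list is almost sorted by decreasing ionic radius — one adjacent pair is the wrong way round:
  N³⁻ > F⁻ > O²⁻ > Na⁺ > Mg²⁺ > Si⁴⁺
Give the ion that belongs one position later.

Compare adjacent ions: they are isoelectronic (10 e⁻) and F has more protons than O (9 vs 8), making F⁻ smaller — yet in this decreasing list F⁻ sits before O²⁻. Nothing else is reversed, so F⁻ should move one place to the right.

F⁻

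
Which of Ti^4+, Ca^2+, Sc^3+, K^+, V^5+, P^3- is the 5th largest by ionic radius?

Ti^4+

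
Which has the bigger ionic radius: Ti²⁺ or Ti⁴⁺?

Ti²⁺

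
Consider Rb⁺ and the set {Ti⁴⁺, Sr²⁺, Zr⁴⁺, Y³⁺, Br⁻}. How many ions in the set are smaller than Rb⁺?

4

Tabulating Z and e⁻: Ti⁴⁺ has 18 e⁻ (Z=22), Zr⁴⁺ has 36 e⁻ (Z=40), Y³⁺ has 36 e⁻ (Z=39), Sr²⁺ has 36 e⁻ (Z=38), Rb⁺ has 36 e⁻ (Z=37), Br⁻ has 36 e⁻ (Z=35). Ti⁴⁺ < Zr⁴⁺ (same group, 1 shell fewer); Zr⁴⁺ < Y³⁺ (both 36 e⁻, Z=40>39); Y³⁺ < Sr²⁺ (isoelectronic, higher Z=39 is smaller); Sr²⁺ < Rb⁺ (both 36 e⁻, Z=38>37); Rb⁺ < Br⁻ (both 36 e⁻, Z=37>35).
Overall: Ti⁴⁺ < Zr⁴⁺ < Y³⁺ < Sr²⁺ < Rb⁺ < Br⁻. Rb⁺ has 4 below it and 1 above. So 4 are smaller.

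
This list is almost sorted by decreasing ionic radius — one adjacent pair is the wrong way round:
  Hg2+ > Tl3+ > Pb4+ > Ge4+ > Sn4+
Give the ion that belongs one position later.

The pair Ge4+, Sn4+ is the wrong way round — Ge4+ and Sn4+ are in one column with the same charge; the lighter period-4 ion has one fewer shell and is smaller. All other adjacent pairs agree with periodic trends, so Ge4+ is the misplaced ion.

Ge4+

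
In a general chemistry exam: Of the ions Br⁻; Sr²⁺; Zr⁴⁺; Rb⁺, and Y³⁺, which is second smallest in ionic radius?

Y³⁺

All of these have 36 electrons (isoelectronic). With the same electron cloud, the ion with the most protons pulls it in tightest. Nuclear charges: Zr⁴⁺ (Z=40), Y³⁺ (Z=39), Sr²⁺ (Z=38), Rb⁺ (Z=37), Br⁻ (Z=35). Highest Z is smallest.
So the order is Zr⁴⁺ < Y³⁺ < Sr²⁺ < Rb⁺ < Br⁻; the 2nd-smallest ion is Y³⁺.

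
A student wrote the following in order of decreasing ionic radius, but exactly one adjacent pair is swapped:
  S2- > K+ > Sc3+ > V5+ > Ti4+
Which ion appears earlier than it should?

Scanning neighbour by neighbour, only V5+/Ti4+ violates a trend: both have 18 electrons but Z(V)=23 > Z(Ti)=22, so V5+ should be the smaller of the two. That makes V5+ the one sitting a position early relative to where it belongs.

V5+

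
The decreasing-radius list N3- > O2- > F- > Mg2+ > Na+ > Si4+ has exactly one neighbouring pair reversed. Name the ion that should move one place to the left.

Na+

Compare adjacent ions: Mg2+ and Na+ share 10 electrons; the higher nuclear charge on Mg (Z=12) contracts it more, so Mg2+ < Na+ — yet in this decreasing list Mg2+ sits before Na+. Nothing else is reversed, so Na+ should move one place to the left.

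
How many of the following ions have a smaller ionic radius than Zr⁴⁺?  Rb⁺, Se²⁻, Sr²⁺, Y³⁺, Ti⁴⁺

Electron counts and nuclear charges: Ti⁴⁺ (Z=22, 18 e⁻), Zr⁴⁺ (Z=40, 36 e⁻), Y³⁺ (Z=39, 36 e⁻), Sr²⁺ (Z=38, 36 e⁻), Rb⁺ (Z=37, 36 e⁻), Se²⁻ (Z=34, 36 e⁻). Ti⁴⁺ < Zr⁴⁺ (same group, period 4 vs 5); Zr⁴⁺ < Y³⁺ (isoelectronic, higher Z=40 is smaller); Y³⁺ < Sr²⁺ (isoelectronic, higher Z=39 is smaller); Sr²⁺ < Rb⁺ (both 36 e⁻, Z=38>37); Rb⁺ < Se²⁻ (isoelectronic, higher Z=37 is smaller).
Ordering all of them (including Zr⁴⁺) by radius gives Ti⁴⁺ < Zr⁴⁺ < Y³⁺ < Sr²⁺ < Rb⁺ < Se²⁻. That's 1.

1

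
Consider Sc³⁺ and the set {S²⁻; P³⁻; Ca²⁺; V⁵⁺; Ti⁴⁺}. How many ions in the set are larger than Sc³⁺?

These species are isoelectronic with 18 electrons. The only difference is the number of protons: V⁵⁺ (Z=23), Ti⁴⁺ (Z=22), Sc³⁺ (Z=21), Ca²⁺ (Z=20), S²⁻ (Z=16), P³⁻ (Z=15). The strongest nuclear pull (V⁵⁺) gives the smallest ion.
Placing each against Sc³⁺: smaller — V⁵⁺, Ti⁴⁺; larger — Ca²⁺, S²⁻, P³⁻. That's 3.

3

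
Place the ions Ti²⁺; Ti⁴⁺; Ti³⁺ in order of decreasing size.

Same element, different charge: the more highly charged cation has fewer electrons and a greater effective nuclear charge per electron, making Ti⁴⁺ the smallest.

Ti²⁺ > Ti³⁺ > Ti⁴⁺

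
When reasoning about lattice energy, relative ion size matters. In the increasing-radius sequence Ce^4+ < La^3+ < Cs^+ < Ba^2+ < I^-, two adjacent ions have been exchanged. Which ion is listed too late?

Ba^2+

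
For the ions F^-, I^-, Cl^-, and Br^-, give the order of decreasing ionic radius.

These ions sit in one column with identical charge. Each step down the periodic table adds a principal shell, increasing the radius.

I^- > Br^- > Cl^- > F^-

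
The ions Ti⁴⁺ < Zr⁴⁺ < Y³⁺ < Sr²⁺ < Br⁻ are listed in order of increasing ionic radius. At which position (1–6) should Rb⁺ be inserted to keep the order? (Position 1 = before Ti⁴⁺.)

Work out protons and electrons: Ti⁴⁺: 18 e⁻, Z=22, Zr⁴⁺: 36 e⁻, Z=40, Y³⁺: 36 e⁻, Z=39, Sr²⁺: 36 e⁻, Z=38, Rb⁺: 36 e⁻, Z=37, Br⁻: 36 e⁻, Z=35. Ti⁴⁺ < Zr⁴⁺ (same group, period 4 vs 5); Zr⁴⁺ < Y³⁺ (both 36 e⁻, Z=40>39); Y³⁺ < Sr²⁺ (isoelectronic, higher Z=39 is smaller); Sr²⁺ < Rb⁺ (isoelectronic, higher Z=38 is smaller); Rb⁺ < Br⁻ (both 36 e⁻, Z=37>35).
With Rb⁺ included the full order is Ti⁴⁺ < Zr⁴⁺ < Y³⁺ < Sr²⁺ < Rb⁺ < Br⁻, so it takes position 5.

5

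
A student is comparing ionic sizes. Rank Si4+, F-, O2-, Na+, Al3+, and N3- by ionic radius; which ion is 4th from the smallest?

F-

Each ion has 10 electrons. The ranking follows nuclear charge in reverse — greater Z gives a smaller radius. Si4+ (Z=14), Al3+ (Z=13), Na+ (Z=11), F- (Z=9), O2- (Z=8), N3- (Z=7).
So the order is Si4+ < Al3+ < Na+ < F- < O2- < N3-; the 4th-smallest ion is F-.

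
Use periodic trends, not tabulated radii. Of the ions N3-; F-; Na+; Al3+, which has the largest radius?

Isoelectronic series (10 e⁻ each). Size is set by nuclear charge: more protons means a smaller ion. Al3+ (Z=13), Na+ (Z=11), F- (Z=9), N3- (Z=7).

N3-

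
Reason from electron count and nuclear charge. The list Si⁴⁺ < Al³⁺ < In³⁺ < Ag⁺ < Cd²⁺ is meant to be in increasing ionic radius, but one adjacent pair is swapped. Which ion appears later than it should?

Cd²⁺

Check each adjacent pair. Ag⁺ and Cd²⁺ are reversed: they are isoelectronic (46 e⁻) and Cd has more protons than Ag (48 vs 47), making Cd²⁺ smaller. No other neighbouring pair contradicts the periodic trends, so Cd²⁺ is the ion listed too late.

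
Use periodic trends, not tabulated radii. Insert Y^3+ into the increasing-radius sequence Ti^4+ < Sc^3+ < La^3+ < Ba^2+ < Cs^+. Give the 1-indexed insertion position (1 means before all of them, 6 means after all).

Work out protons and electrons: Ti^4+ has 18 e⁻ (Z=22), Sc^3+ has 18 e⁻ (Z=21), Y^3+ has 36 e⁻ (Z=39), La^3+ has 54 e⁻ (Z=57), Ba^2+ has 54 e⁻ (Z=56), Cs^+ has 54 e⁻ (Z=55). Ti^4+ < Sc^3+ (both 18 e⁻, Z=22>21); Sc^3+ < Y^3+ (same group, 1 shell fewer); Y^3+ < La^3+ (same group, period 5 vs 6); La^3+ < Ba^2+ (both 54 e⁻, Z=57>56); Ba^2+ < Cs^+ (both 54 e⁻, Z=56>55).
Merged order: Ti^4+ < Sc^3+ < Y^3+ < La^3+ < Ba^2+ < Cs^+ — Y^3+ is number 3.

3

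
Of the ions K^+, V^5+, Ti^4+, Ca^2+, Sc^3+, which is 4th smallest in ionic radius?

All of these have 18 electrons (isoelectronic). With the same electron cloud, the ion with the most protons pulls it in tightest. Nuclear charges: V^5+ (Z=23), Ti^4+ (Z=22), Sc^3+ (Z=21), Ca^2+ (Z=20), K^+ (Z=19). Highest Z is smallest.
Full ascending order: V^5+ < Ti^4+ < Sc^3+ < Ca^2+ < K^+. Counting from the smallest, position 4 is Ca^2+.

Ca^2+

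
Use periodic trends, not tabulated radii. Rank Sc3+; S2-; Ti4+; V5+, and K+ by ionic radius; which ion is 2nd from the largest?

All of these have 18 electrons (isoelectronic). With the same electron cloud, the ion with the most protons pulls it in tightest. Nuclear charges: V5+ (Z=23), Ti4+ (Z=22), Sc3+ (Z=21), K+ (Z=19), S2- (Z=16). Highest Z is smallest.
So the order is V5+ < Ti4+ < Sc3+ < K+ < S2-; the 2nd-largest ion is K+.

K+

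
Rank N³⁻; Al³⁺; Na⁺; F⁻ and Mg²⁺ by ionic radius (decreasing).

N³⁻ > F⁻ > Na⁺ > Mg²⁺ > Al³⁺

These species are isoelectronic with 10 electrons. The only difference is the number of protons: Al³⁺ (Z=13), Mg²⁺ (Z=12), Na⁺ (Z=11), F⁻ (Z=9), N³⁻ (Z=7). The strongest nuclear pull (Al³⁺) gives the smallest ion.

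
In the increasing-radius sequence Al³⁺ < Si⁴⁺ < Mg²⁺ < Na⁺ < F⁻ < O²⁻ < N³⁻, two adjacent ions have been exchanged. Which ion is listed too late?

Scanning neighbour by neighbour, only Al³⁺/Si⁴⁺ violates a trend: they are isoelectronic (10 e⁻) and Si has more protons than Al (14 vs 13), making Si⁴⁺ smaller. That makes Si⁴⁺ the one sitting a position late relative to where it belongs.

Si⁴⁺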